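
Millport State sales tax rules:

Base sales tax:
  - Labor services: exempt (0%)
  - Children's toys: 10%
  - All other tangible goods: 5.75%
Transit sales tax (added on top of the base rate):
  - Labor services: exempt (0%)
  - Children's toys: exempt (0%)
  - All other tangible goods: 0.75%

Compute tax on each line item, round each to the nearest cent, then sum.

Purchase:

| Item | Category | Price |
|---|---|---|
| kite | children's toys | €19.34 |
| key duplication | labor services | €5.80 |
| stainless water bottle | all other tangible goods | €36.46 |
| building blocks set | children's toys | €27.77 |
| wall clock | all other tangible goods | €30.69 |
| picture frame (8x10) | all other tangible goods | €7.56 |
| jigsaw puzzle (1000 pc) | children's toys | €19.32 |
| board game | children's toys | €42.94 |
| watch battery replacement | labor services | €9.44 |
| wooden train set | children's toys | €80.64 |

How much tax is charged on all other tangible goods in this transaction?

Stainless water bottle €36.46: all other tangible goods → 5.75% + 0.75% transit = 6.5% → €2.37
Wall clock €30.69: all other tangible goods → 5.75% + 0.75% transit = 6.5% → €1.99
Picture frame (8x10) €7.56: all other tangible goods → 5.75% + 0.75% transit = 6.5% → €0.49
Tax on all other tangible goods = €2.37 + €1.99 + €0.49 = €4.85

€4.85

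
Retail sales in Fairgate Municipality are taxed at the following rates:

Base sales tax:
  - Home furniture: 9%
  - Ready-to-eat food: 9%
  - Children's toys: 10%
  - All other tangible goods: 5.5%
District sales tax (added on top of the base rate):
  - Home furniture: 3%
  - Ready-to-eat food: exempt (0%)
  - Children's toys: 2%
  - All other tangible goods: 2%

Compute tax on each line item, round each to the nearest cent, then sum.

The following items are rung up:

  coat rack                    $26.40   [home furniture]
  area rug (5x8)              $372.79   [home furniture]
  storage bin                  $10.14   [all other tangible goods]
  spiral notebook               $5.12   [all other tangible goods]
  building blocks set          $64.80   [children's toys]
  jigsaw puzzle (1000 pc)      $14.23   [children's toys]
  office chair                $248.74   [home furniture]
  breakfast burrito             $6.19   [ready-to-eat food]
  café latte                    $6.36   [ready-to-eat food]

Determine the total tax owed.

Coat rack $26.40: home furniture → 9% + 3% district = 12% → $3.17
Area rug (5x8) $372.79: home furniture → 9% + 3% district = 12% → $44.73
Storage bin $10.14: all other tangible goods → 5.5% + 2% district = 7.5% → $0.76
Spiral notebook $5.12: all other tangible goods → 5.5% + 2% district = 7.5% → $0.38
Building blocks set $64.80: children's toys → 10% + 2% district = 12% → $7.78
Jigsaw puzzle (1000 pc) $14.23: children's toys → 10% + 2% district = 12% → $1.71
Office chair $248.74: home furniture → 9% + 3% district = 12% → $29.85
Breakfast burrito $6.19: ready-to-eat food → 9% + 0% district = 9% → $0.56
Café latte $6.36: ready-to-eat food → 9% + 0% district = 9% → $0.57
Total tax = $3.17 + $44.73 + $0.76 + $0.38 + $7.78 + $1.71 + $29.85 + $0.56 + $0.57 = $89.51

$89.51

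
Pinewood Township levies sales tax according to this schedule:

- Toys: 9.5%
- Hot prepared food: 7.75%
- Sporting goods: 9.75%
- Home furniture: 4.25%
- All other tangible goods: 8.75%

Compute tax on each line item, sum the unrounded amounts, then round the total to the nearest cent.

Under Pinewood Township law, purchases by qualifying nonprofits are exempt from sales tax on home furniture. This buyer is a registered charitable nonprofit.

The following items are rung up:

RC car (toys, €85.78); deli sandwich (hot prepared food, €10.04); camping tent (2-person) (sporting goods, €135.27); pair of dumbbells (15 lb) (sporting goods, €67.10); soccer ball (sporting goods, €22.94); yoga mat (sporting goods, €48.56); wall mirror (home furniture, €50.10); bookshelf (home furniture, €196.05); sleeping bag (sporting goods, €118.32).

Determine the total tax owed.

RC car €85.78: toys → 9.5% → €8.1491
Deli sandwich €10.04: hot prepared food → 7.75% → €0.7781
Camping tent (2-person) €135.27: sporting goods → 9.75% → €13.188825
Pair of dumbbells (15 lb) €67.10: sporting goods → 9.75% → €6.54225
Soccer ball €22.94: sporting goods → 9.75% → €2.23665
Yoga mat €48.56: sporting goods → 9.75% → €4.7346
Wall mirror €50.10: home furniture, buyer-exempt → 0% → €0.00
Bookshelf €196.05: home furniture, buyer-exempt → 0% → €0.00
Sleeping bag €118.32: sporting goods → 9.75% → €11.5362
Unrounded tax sum = €47.165725 → €47.17

€47.17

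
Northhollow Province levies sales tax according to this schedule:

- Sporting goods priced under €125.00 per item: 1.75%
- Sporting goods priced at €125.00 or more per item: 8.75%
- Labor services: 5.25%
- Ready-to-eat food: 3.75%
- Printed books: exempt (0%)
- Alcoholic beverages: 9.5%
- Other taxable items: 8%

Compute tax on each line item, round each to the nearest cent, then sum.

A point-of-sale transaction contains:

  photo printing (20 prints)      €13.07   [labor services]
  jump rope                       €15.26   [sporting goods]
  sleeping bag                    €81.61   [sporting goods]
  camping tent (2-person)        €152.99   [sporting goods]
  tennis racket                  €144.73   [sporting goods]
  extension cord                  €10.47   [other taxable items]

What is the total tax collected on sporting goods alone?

Jump rope €15.26: sporting goods, under €125.00 → 1.75% → €0.27
Sleeping bag €81.61: sporting goods, under €125.00 → 1.75% → €1.43
Camping tent (2-person) €152.99: sporting goods, €125.00 or more → 8.75% → €13.39
Tennis racket €144.73: sporting goods, €125.00 or more → 8.75% → €12.66
Tax on sporting goods = €0.27 + €1.43 + €13.39 + €12.66 = €27.75

€27.75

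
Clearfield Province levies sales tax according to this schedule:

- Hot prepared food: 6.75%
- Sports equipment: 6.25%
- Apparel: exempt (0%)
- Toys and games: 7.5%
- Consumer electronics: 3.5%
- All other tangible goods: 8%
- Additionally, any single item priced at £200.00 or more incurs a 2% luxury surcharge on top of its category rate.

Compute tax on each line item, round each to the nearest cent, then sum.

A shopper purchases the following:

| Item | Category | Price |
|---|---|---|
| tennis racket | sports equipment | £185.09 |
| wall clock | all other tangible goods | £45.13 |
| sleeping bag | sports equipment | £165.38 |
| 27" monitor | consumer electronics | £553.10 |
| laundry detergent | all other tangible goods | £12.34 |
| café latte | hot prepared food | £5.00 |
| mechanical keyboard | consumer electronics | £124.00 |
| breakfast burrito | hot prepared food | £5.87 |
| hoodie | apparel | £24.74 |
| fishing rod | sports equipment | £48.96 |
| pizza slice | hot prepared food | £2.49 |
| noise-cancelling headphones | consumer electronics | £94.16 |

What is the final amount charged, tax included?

Tennis racket £185.09: sports equipment → 6.25% → £11.57
Wall clock £45.13: all other tangible goods → 8% → £3.61
Sleeping bag £165.38: sports equipment → 6.25% → £10.34
27" monitor £553.10: consumer electronics → 3.5% + 2% surcharge = 5.5% → £30.42
Laundry detergent £12.34: all other tangible goods → 8% → £0.99
Café latte £5.00: hot prepared food → 6.75% → £0.34
Mechanical keyboard £124.00: consumer electronics → 3.5% → £4.34
Breakfast burrito £5.87: hot prepared food → 6.75% → £0.40
Hoodie £24.74: apparel → 0% → £0.00
Fishing rod £48.96: sports equipment → 6.25% → £3.06
Pizza slice £2.49: hot prepared food → 6.75% → £0.17
Noise-cancelling headphones £94.16: consumer electronics → 3.5% → £3.30
Subtotal = £1266.26; tax = £68.54; total due = £1334.80

£1334.80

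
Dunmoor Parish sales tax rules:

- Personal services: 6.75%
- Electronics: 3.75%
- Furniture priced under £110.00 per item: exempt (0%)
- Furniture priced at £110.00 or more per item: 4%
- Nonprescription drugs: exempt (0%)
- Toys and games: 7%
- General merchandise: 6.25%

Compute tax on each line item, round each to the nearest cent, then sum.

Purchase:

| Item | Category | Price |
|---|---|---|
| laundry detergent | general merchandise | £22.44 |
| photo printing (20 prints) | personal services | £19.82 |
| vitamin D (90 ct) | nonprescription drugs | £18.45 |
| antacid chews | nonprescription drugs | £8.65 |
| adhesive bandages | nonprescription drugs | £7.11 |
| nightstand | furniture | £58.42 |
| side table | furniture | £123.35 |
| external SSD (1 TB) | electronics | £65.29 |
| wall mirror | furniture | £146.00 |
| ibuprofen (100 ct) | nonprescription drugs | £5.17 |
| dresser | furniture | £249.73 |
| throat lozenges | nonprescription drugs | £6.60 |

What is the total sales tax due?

£25.95

Laundry detergent £22.44: general merchandise → 6.25% → £1.40
Photo printing (20 prints) £19.82: personal services → 6.75% → £1.34
Vitamin D (90 ct) £18.45: nonprescription drugs → 0% → £0.00
Antacid chews £8.65: nonprescription drugs → 0% → £0.00
Adhesive bandages £7.11: nonprescription drugs → 0% → £0.00
Nightstand £58.42: furniture, under £110.00 → 0% → £0.00
Side table £123.35: furniture, £110.00 or more → 4% → £4.93
External SSD (1 TB) £65.29: electronics → 3.75% → £2.45
Wall mirror £146.00: furniture, £110.00 or more → 4% → £5.84
Ibuprofen (100 ct) £5.17: nonprescription drugs → 0% → £0.00
Dresser £249.73: furniture, £110.00 or more → 4% → £9.99
Throat lozenges £6.60: nonprescription drugs → 0% → £0.00
Total tax = £1.40 + £1.34 + £4.93 + £2.45 + £5.84 + £9.99 = £25.95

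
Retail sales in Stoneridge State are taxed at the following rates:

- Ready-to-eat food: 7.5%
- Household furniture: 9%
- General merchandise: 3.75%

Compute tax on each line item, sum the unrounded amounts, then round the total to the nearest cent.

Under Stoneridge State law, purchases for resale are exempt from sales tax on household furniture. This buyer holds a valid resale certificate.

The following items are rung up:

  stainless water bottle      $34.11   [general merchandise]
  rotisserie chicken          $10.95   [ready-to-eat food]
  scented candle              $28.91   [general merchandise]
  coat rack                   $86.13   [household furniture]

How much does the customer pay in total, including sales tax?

$163.28

Stainless water bottle $34.11: general merchandise → 3.75% → $1.279125
Rotisserie chicken $10.95: ready-to-eat food → 7.5% → $0.82125
Scented candle $28.91: general merchandise → 3.75% → $1.084125
Coat rack $86.13: household furniture, buyer-exempt → 0% → $0.00
Subtotal = $160.10; unrounded tax = $3.1845 → $3.18; total due = $163.28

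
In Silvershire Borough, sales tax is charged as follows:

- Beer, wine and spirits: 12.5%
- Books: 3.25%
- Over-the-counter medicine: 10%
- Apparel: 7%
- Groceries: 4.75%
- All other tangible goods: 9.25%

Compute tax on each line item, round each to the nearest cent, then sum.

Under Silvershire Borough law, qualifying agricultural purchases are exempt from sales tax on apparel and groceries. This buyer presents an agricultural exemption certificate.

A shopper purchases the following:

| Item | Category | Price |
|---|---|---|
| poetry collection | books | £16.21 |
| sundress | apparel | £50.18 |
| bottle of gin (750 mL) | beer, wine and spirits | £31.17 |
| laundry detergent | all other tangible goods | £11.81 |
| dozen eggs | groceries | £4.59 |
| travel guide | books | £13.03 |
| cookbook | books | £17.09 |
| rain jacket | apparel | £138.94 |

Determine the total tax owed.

£6.50

Poetry collection £16.21: books → 3.25% → £0.53
Sundress £50.18: apparel, buyer-exempt → 0% → £0.00
Bottle of gin (750 mL) £31.17: beer, wine and spirits → 12.5% → £3.90
Laundry detergent £11.81: all other tangible goods → 9.25% → £1.09
Dozen eggs £4.59: groceries, buyer-exempt → 0% → £0.00
Travel guide £13.03: books → 3.25% → £0.42
Cookbook £17.09: books → 3.25% → £0.56
Rain jacket £138.94: apparel, buyer-exempt → 0% → £0.00
Total tax = £0.53 + £3.90 + £1.09 + £0.42 + £0.56 = £6.50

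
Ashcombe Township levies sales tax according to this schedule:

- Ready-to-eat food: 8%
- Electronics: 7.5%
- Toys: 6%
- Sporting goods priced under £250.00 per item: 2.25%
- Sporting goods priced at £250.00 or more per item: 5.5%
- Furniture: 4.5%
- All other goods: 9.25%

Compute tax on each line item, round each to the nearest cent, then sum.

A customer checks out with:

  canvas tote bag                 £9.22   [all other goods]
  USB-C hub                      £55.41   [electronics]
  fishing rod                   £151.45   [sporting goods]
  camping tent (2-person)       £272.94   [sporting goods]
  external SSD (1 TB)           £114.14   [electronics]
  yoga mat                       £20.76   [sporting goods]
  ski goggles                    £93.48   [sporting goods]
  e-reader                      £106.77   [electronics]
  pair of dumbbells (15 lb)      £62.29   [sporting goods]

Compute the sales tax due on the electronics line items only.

£20.73

USB-C hub £55.41: electronics → 7.5% → £4.16
External SSD (1 TB) £114.14: electronics → 7.5% → £8.56
E-reader £106.77: electronics → 7.5% → £8.01
Tax on electronics = £4.16 + £8.56 + £8.01 = £20.73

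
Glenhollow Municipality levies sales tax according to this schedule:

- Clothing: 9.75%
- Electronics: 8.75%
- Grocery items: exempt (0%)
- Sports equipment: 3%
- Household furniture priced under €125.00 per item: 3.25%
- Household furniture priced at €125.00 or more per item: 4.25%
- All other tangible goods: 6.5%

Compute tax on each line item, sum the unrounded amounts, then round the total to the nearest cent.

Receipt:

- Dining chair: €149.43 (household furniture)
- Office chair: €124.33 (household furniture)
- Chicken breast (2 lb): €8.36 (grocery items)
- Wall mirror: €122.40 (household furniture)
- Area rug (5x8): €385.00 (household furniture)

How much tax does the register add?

Dining chair €149.43: household furniture, €125.00 or more → 4.25% → €6.350775
Office chair €124.33: household furniture, under €125.00 → 3.25% → €4.040725
Chicken breast (2 lb) €8.36: grocery items → 0% → €0.00
Wall mirror €122.40: household furniture, under €125.00 → 3.25% → €3.978
Area rug (5x8) €385.00: household furniture, €125.00 or more → 4.25% → €16.3625
Unrounded tax sum = €30.732 → €30.73

€30.73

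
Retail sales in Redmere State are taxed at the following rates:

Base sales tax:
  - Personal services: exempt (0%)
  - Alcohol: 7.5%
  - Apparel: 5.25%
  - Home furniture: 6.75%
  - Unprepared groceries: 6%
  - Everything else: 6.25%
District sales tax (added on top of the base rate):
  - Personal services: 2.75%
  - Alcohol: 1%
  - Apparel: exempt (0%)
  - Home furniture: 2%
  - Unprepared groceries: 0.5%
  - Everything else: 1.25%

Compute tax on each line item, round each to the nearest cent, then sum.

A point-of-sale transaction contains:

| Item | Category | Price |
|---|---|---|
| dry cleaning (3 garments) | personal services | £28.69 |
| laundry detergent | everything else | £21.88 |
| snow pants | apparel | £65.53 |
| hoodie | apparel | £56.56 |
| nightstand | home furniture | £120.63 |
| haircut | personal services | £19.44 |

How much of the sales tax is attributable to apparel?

£6.41

Snow pants £65.53: apparel → 5.25% + 0% district = 5.25% → £3.44
Hoodie £56.56: apparel → 5.25% + 0% district = 5.25% → £2.97
Tax on apparel = £3.44 + £2.97 = £6.41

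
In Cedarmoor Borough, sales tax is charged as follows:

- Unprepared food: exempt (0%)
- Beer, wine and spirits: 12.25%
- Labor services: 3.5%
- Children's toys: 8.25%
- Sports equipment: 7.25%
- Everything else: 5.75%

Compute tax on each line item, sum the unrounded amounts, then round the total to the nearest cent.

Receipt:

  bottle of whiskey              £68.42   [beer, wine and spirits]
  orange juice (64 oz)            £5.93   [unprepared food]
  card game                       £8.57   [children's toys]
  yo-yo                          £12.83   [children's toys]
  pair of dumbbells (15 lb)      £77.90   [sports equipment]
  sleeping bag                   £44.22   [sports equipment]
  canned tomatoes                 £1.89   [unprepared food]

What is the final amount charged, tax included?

£238.76

Bottle of whiskey £68.42: beer, wine and spirits → 12.25% → £8.38145
Orange juice (64 oz) £5.93: unprepared food → 0% → £0.00
Card game £8.57: children's toys → 8.25% → £0.707025
Yo-yo £12.83: children's toys → 8.25% → £1.058475
Pair of dumbbells (15 lb) £77.90: sports equipment → 7.25% → £5.64775
Sleeping bag £44.22: sports equipment → 7.25% → £3.20595
Canned tomatoes £1.89: unprepared food → 0% → £0.00
Subtotal = £219.76; unrounded tax = £19.00065 → £19.00; total due = £238.76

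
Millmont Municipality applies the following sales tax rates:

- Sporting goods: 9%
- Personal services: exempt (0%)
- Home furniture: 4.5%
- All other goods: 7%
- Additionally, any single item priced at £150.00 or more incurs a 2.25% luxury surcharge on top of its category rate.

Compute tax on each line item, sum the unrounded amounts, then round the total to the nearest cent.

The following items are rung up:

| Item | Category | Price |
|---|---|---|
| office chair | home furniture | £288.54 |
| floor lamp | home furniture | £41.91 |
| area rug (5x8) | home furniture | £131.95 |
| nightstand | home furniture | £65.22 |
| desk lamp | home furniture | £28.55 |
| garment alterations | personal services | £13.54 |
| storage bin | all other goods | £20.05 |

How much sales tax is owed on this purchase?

Office chair £288.54: home furniture → 4.5% + 2.25% surcharge = 6.75% → £19.47645
Floor lamp £41.91: home furniture → 4.5% → £1.88595
Area rug (5x8) £131.95: home furniture → 4.5% → £5.93775
Nightstand £65.22: home furniture → 4.5% → £2.9349
Desk lamp £28.55: home furniture → 4.5% → £1.28475
Garment alterations £13.54: personal services → 0% → £0.00
Storage bin £20.05: all other goods → 7% → £1.4035
Unrounded tax sum = £32.9233 → £32.92

£32.92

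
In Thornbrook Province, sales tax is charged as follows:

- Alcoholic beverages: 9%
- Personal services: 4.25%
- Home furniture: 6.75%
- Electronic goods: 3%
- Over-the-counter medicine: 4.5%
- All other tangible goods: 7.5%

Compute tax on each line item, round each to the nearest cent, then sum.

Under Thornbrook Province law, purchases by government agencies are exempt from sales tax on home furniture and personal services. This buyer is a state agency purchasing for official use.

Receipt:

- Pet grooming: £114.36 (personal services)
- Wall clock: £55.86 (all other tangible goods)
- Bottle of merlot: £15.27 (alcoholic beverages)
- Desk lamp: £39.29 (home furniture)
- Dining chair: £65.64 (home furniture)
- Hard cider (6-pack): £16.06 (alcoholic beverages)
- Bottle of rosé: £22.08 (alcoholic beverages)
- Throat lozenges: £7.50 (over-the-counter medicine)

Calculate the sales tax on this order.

£9.34

Pet grooming £114.36: personal services, buyer-exempt → 0% → £0.00
Wall clock £55.86: all other tangible goods → 7.5% → £4.19
Bottle of merlot £15.27: alcoholic beverages → 9% → £1.37
Desk lamp £39.29: home furniture, buyer-exempt → 0% → £0.00
Dining chair £65.64: home furniture, buyer-exempt → 0% → £0.00
Hard cider (6-pack) £16.06: alcoholic beverages → 9% → £1.45
Bottle of rosé £22.08: alcoholic beverages → 9% → £1.99
Throat lozenges £7.50: over-the-counter medicine → 4.5% → £0.34
Total tax = £4.19 + £1.37 + £1.45 + £1.99 + £0.34 = £9.34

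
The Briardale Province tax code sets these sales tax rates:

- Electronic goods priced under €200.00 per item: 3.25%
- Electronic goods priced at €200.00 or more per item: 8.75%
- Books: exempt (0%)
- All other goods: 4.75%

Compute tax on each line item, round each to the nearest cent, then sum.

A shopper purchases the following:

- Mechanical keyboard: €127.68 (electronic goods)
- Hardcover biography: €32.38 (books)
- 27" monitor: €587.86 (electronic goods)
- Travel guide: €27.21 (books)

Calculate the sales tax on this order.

Mechanical keyboard €127.68: electronic goods, under €200.00 → 3.25% → €4.15
Hardcover biography €32.38: books → 0% → €0.00
27" monitor €587.86: electronic goods, €200.00 or more → 8.75% → €51.44
Travel guide €27.21: books → 0% → €0.00
Total tax = €4.15 + €51.44 = €55.59

€55.59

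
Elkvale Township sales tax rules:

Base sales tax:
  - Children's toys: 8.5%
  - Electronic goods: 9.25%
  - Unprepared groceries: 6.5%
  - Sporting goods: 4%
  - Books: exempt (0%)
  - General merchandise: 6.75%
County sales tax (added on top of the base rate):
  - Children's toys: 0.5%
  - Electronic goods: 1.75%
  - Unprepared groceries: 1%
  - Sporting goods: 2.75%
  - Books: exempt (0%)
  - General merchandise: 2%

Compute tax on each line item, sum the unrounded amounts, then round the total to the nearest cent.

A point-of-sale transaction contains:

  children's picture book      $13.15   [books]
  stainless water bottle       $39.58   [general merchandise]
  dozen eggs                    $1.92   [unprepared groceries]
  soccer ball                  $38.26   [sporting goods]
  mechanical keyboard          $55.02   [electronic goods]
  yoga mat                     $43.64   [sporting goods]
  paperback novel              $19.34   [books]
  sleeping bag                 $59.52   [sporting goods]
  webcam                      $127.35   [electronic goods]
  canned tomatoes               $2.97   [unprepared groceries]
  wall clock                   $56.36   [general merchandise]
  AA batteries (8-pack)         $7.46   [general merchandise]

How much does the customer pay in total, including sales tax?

Children's picture book $13.15: books → 0% + 0% county = 0% → $0.00
Stainless water bottle $39.58: general merchandise → 6.75% + 2% county = 8.75% → $3.46325
Dozen eggs $1.92: unprepared groceries → 6.5% + 1% county = 7.5% → $0.144
Soccer ball $38.26: sporting goods → 4% + 2.75% county = 6.75% → $2.58255
Mechanical keyboard $55.02: electronic goods → 9.25% + 1.75% county = 11% → $6.0522
Yoga mat $43.64: sporting goods → 4% + 2.75% county = 6.75% → $2.9457
Paperback novel $19.34: books → 0% + 0% county = 0% → $0.00
Sleeping bag $59.52: sporting goods → 4% + 2.75% county = 6.75% → $4.0176
Webcam $127.35: electronic goods → 9.25% + 1.75% county = 11% → $14.0085
Canned tomatoes $2.97: unprepared groceries → 6.5% + 1% county = 7.5% → $0.22275
Wall clock $56.36: general merchandise → 6.75% + 2% county = 8.75% → $4.9315
AA batteries (8-pack) $7.46: general merchandise → 6.75% + 2% county = 8.75% → $0.65275
Subtotal = $464.57; unrounded tax = $39.0208 → $39.02; total due = $503.59

$503.59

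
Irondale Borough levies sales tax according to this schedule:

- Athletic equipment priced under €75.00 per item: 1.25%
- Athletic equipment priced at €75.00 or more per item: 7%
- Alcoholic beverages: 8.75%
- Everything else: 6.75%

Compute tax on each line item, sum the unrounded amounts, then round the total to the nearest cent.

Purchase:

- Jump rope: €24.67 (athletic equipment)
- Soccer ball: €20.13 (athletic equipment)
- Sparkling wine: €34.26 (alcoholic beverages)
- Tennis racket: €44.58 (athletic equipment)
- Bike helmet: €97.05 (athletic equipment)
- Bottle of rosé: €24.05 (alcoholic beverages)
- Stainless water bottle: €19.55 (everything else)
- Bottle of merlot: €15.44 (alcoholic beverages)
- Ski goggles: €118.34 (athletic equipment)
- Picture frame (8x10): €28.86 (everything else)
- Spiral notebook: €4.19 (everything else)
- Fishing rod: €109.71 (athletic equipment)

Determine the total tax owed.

Jump rope €24.67: athletic equipment, under €75.00 → 1.25% → €0.308375
Soccer ball €20.13: athletic equipment, under €75.00 → 1.25% → €0.251625
Sparkling wine €34.26: alcoholic beverages → 8.75% → €2.99775
Tennis racket €44.58: athletic equipment, under €75.00 → 1.25% → €0.55725
Bike helmet €97.05: athletic equipment, €75.00 or more → 7% → €6.7935
Bottle of rosé €24.05: alcoholic beverages → 8.75% → €2.104375
Stainless water bottle €19.55: everything else → 6.75% → €1.319625
Bottle of merlot €15.44: alcoholic beverages → 8.75% → €1.351
Ski goggles €118.34: athletic equipment, €75.00 or more → 7% → €8.2838
Picture frame (8x10) €28.86: everything else → 6.75% → €1.94805
Spiral notebook €4.19: everything else → 6.75% → €0.282825
Fishing rod €109.71: athletic equipment, €75.00 or more → 7% → €7.6797
Unrounded tax sum = €33.877875 → €33.88

€33.88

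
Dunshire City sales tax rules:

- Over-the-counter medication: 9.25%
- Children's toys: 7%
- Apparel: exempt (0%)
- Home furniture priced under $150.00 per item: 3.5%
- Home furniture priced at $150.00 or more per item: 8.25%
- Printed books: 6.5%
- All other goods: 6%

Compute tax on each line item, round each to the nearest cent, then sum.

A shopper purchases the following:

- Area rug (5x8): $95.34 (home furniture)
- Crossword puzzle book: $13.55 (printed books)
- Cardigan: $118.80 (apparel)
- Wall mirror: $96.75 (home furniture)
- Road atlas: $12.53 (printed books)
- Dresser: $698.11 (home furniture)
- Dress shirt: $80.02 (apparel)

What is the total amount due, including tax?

Area rug (5x8) $95.34: home furniture, under $150.00 → 3.5% → $3.34
Crossword puzzle book $13.55: printed books → 6.5% → $0.88
Cardigan $118.80: apparel → 0% → $0.00
Wall mirror $96.75: home furniture, under $150.00 → 3.5% → $3.39
Road atlas $12.53: printed books → 6.5% → $0.81
Dresser $698.11: home furniture, $150.00 or more → 8.25% → $57.59
Dress shirt $80.02: apparel → 0% → $0.00
Subtotal = $1115.10; tax = $66.01; total due = $1181.11

$1181.11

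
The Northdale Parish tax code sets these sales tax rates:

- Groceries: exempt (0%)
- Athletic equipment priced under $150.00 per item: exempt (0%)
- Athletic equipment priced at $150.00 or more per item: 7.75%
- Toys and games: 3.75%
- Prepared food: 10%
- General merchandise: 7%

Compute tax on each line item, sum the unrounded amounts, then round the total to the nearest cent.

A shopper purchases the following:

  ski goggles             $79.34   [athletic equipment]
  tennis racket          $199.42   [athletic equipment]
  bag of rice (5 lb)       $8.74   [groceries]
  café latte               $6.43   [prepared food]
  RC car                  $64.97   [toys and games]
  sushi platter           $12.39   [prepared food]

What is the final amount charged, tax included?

Ski goggles $79.34: athletic equipment, under $150.00 → 0% → $0.00
Tennis racket $199.42: athletic equipment, $150.00 or more → 7.75% → $15.45505
Bag of rice (5 lb) $8.74: groceries → 0% → $0.00
Café latte $6.43: prepared food → 10% → $0.643
RC car $64.97: toys and games → 3.75% → $2.436375
Sushi platter $12.39: prepared food → 10% → $1.239
Subtotal = $371.29; unrounded tax = $19.773425 → $19.77; total due = $391.06

$391.06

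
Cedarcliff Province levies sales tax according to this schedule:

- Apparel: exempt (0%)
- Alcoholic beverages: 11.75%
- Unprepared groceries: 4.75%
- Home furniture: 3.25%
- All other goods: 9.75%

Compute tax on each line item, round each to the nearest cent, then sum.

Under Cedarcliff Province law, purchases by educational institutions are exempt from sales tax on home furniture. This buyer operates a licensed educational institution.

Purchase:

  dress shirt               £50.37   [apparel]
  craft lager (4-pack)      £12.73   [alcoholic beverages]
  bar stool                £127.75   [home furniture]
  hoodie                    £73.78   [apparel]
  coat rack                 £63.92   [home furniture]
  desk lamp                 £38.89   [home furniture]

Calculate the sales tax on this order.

£1.50

Dress shirt £50.37: apparel → 0% → £0.00
Craft lager (4-pack) £12.73: alcoholic beverages → 11.75% → £1.50
Bar stool £127.75: home furniture, buyer-exempt → 0% → £0.00
Hoodie £73.78: apparel → 0% → £0.00
Coat rack £63.92: home furniture, buyer-exempt → 0% → £0.00
Desk lamp £38.89: home furniture, buyer-exempt → 0% → £0.00
Total tax = £1.50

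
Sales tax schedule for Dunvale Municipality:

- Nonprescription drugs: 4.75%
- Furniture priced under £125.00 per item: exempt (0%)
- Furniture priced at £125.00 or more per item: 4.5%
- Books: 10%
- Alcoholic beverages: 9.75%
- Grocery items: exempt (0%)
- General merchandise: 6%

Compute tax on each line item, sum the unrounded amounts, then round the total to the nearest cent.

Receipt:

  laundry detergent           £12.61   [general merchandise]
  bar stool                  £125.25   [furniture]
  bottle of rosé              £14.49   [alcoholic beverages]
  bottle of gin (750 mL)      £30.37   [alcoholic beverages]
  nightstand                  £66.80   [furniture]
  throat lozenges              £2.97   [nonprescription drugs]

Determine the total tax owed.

£10.91

Laundry detergent £12.61: general merchandise → 6% → £0.7566
Bar stool £125.25: furniture, £125.00 or more → 4.5% → £5.63625
Bottle of rosé £14.49: alcoholic beverages → 9.75% → £1.412775
Bottle of gin (750 mL) £30.37: alcoholic beverages → 9.75% → £2.961075
Nightstand £66.80: furniture, under £125.00 → 0% → £0.00
Throat lozenges £2.97: nonprescription drugs → 4.75% → £0.141075
Unrounded tax sum = £10.907775 → £10.91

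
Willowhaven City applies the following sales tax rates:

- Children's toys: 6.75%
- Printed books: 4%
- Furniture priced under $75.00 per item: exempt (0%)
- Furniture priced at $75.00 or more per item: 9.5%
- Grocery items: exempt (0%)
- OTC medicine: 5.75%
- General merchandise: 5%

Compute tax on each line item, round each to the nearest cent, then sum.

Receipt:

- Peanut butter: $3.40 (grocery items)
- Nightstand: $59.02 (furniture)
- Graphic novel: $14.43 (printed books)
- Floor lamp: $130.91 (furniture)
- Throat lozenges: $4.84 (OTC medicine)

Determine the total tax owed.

Peanut butter $3.40: grocery items → 0% → $0.00
Nightstand $59.02: furniture, under $75.00 → 0% → $0.00
Graphic novel $14.43: printed books → 4% → $0.58
Floor lamp $130.91: furniture, $75.00 or more → 9.5% → $12.44
Throat lozenges $4.84: OTC medicine → 5.75% → $0.28
Total tax = $0.58 + $12.44 + $0.28 = $13.30

$13.30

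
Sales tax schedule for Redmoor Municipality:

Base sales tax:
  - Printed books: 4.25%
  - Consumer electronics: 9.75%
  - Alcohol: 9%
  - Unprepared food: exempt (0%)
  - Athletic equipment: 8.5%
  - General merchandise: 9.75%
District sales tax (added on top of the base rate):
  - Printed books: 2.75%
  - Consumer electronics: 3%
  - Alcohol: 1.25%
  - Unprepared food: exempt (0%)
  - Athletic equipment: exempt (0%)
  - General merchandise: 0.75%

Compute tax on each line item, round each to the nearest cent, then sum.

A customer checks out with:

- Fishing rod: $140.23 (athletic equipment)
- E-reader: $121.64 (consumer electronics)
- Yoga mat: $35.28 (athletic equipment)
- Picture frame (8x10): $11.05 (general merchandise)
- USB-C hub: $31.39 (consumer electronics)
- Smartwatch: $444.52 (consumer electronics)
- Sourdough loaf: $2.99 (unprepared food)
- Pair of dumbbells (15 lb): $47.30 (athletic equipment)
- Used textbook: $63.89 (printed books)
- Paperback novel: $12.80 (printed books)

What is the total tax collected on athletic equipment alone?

$18.94

Fishing rod $140.23: athletic equipment → 8.5% + 0% district = 8.5% → $11.92
Yoga mat $35.28: athletic equipment → 8.5% + 0% district = 8.5% → $3.00
Pair of dumbbells (15 lb) $47.30: athletic equipment → 8.5% + 0% district = 8.5% → $4.02
Tax on athletic equipment = $11.92 + $3.00 + $4.02 = $18.94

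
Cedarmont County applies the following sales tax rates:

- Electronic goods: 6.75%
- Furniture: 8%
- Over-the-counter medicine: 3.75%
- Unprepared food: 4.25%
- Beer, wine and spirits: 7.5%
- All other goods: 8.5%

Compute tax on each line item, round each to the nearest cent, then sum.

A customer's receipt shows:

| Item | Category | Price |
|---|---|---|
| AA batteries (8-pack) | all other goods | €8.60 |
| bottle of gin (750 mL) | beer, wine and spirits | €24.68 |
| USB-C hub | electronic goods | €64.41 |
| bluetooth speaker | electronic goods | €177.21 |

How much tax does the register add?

€18.89

AA batteries (8-pack) €8.60: all other goods → 8.5% → €0.73
Bottle of gin (750 mL) €24.68: beer, wine and spirits → 7.5% → €1.85
USB-C hub €64.41: electronic goods → 6.75% → €4.35
Bluetooth speaker €177.21: electronic goods → 6.75% → €11.96
Total tax = €0.73 + €1.85 + €4.35 + €11.96 = €18.89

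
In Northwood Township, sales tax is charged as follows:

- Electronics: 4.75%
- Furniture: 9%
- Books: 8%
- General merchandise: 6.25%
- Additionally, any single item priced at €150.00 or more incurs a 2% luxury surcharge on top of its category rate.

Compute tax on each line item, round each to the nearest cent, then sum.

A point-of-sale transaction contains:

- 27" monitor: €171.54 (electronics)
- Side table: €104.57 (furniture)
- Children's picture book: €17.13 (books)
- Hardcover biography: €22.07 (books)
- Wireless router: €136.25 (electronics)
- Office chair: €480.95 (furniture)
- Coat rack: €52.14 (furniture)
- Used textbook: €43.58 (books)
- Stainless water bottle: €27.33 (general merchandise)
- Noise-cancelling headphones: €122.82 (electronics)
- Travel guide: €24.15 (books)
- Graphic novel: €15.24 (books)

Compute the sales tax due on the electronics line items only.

€23.88

27" monitor €171.54: electronics → 4.75% + 2% surcharge = 6.75% → €11.58
Wireless router €136.25: electronics → 4.75% → €6.47
Noise-cancelling headphones €122.82: electronics → 4.75% → €5.83
Tax on electronics = €11.58 + €6.47 + €5.83 = €23.88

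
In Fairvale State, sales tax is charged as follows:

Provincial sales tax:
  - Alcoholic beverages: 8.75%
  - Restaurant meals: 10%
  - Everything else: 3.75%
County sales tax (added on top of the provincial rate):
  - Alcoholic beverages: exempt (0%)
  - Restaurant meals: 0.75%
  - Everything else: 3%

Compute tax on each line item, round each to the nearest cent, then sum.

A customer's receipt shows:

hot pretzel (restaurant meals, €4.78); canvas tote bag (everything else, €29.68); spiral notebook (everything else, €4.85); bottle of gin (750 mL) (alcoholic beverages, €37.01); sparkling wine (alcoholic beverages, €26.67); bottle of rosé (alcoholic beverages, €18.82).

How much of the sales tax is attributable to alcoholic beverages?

€7.22

Bottle of gin (750 mL) €37.01: alcoholic beverages → 8.75% + 0% county = 8.75% → €3.24
Sparkling wine €26.67: alcoholic beverages → 8.75% + 0% county = 8.75% → €2.33
Bottle of rosé €18.82: alcoholic beverages → 8.75% + 0% county = 8.75% → €1.65
Tax on alcoholic beverages = €3.24 + €2.33 + €1.65 = €7.22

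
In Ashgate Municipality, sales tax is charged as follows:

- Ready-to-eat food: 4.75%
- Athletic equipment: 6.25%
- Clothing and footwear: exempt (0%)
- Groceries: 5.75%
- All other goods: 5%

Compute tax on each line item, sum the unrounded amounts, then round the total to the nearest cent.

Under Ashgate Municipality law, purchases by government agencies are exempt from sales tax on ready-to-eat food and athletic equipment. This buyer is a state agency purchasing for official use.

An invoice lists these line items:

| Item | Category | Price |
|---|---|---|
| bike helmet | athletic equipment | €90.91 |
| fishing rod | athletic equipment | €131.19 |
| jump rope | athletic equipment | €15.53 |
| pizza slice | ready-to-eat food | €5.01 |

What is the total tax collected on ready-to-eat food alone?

Pizza slice €5.01: ready-to-eat food, buyer-exempt → 0% → €0.00
Tax on ready-to-eat food: unrounded sum = €0.00 → €0.00

€0.00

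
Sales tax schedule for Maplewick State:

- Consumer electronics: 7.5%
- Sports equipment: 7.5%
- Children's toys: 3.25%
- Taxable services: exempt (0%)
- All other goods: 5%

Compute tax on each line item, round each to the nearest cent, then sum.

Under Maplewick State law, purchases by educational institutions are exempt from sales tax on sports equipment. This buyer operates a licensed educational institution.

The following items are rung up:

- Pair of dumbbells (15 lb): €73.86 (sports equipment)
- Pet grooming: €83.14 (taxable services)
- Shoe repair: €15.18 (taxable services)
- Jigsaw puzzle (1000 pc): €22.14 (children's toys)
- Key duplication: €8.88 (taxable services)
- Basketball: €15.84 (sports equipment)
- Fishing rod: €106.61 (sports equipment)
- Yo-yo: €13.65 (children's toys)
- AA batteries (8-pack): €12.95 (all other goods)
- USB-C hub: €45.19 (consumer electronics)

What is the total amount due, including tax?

€402.64

Pair of dumbbells (15 lb) €73.86: sports equipment, buyer-exempt → 0% → €0.00
Pet grooming €83.14: taxable services → 0% → €0.00
Shoe repair €15.18: taxable services → 0% → €0.00
Jigsaw puzzle (1000 pc) €22.14: children's toys → 3.25% → €0.72
Key duplication €8.88: taxable services → 0% → €0.00
Basketball €15.84: sports equipment, buyer-exempt → 0% → €0.00
Fishing rod €106.61: sports equipment, buyer-exempt → 0% → €0.00
Yo-yo €13.65: children's toys → 3.25% → €0.44
AA batteries (8-pack) €12.95: all other goods → 5% → €0.65
USB-C hub €45.19: consumer electronics → 7.5% → €3.39
Subtotal = €397.44; tax = €5.20; total due = €402.64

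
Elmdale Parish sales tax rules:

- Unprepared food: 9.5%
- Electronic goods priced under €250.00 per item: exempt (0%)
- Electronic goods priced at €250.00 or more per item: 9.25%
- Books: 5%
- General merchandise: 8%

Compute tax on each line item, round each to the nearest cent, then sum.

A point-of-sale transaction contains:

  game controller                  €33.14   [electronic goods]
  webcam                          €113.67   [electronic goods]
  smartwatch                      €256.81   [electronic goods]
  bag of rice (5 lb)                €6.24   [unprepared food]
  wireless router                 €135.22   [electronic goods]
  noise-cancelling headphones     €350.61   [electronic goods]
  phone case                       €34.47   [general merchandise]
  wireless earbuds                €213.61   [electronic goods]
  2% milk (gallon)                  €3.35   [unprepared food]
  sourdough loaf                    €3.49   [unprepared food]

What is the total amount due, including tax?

€1210.79

Game controller €33.14: electronic goods, under €250.00 → 0% → €0.00
Webcam €113.67: electronic goods, under €250.00 → 0% → €0.00
Smartwatch €256.81: electronic goods, €250.00 or more → 9.25% → €23.75
Bag of rice (5 lb) €6.24: unprepared food → 9.5% → €0.59
Wireless router €135.22: electronic goods, under €250.00 → 0% → €0.00
Noise-cancelling headphones €350.61: electronic goods, €250.00 or more → 9.25% → €32.43
Phone case €34.47: general merchandise → 8% → €2.76
Wireless earbuds €213.61: electronic goods, under €250.00 → 0% → €0.00
2% milk (gallon) €3.35: unprepared food → 9.5% → €0.32
Sourdough loaf €3.49: unprepared food → 9.5% → €0.33
Subtotal = €1150.61; tax = €60.18; total due = €1210.79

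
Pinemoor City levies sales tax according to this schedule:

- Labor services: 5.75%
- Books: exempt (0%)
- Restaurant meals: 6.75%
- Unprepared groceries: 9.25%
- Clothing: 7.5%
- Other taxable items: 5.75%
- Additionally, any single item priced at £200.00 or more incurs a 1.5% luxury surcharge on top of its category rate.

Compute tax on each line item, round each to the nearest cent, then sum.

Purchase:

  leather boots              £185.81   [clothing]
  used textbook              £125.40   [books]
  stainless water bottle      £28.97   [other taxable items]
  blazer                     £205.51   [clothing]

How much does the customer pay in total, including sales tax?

£579.80

Leather boots £185.81: clothing → 7.5% → £13.94
Used textbook £125.40: books → 0% → £0.00
Stainless water bottle £28.97: other taxable items → 5.75% → £1.67
Blazer £205.51: clothing → 7.5% + 1.5% surcharge = 9% → £18.50
Subtotal = £545.69; tax = £34.11; total due = £579.80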